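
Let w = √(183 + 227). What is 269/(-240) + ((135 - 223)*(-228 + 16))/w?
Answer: -269/240 + 9328*√410/205 ≈ 920.23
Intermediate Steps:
w = √410 ≈ 20.248
269/(-240) + ((135 - 223)*(-228 + 16))/w = 269/(-240) + ((135 - 223)*(-228 + 16))/(√410) = 269*(-1/240) + (-88*(-212))*(√410/410) = -269/240 + 18656*(√410/410) = -269/240 + 9328*√410/205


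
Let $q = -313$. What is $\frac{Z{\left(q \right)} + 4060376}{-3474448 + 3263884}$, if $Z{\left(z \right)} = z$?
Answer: $- \frac{4060063}{210564} \approx -19.282$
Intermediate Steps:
$\frac{Z{\left(q \right)} + 4060376}{-3474448 + 3263884} = \frac{-313 + 4060376}{-3474448 + 3263884} = \frac{4060063}{-210564} = 4060063 \left(- \frac{1}{210564}\right) = - \frac{4060063}{210564}$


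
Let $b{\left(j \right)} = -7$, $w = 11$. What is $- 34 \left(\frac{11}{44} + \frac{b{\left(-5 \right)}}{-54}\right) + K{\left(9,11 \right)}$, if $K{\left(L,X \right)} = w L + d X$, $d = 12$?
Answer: $\frac{11777}{54} \approx 218.09$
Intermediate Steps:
$K{\left(L,X \right)} = 11 L + 12 X$
$- 34 \left(\frac{11}{44} + \frac{b{\left(-5 \right)}}{-54}\right) + K{\left(9,11 \right)} = - 34 \left(\frac{11}{44} - \frac{7}{-54}\right) + \left(11 \cdot 9 + 12 \cdot 11\right) = - 34 \left(11 \cdot \frac{1}{44} - - \frac{7}{54}\right) + \left(99 + 132\right) = - 34 \left(\frac{1}{4} + \frac{7}{54}\right) + 231 = \left(-34\right) \frac{41}{108} + 231 = - \frac{697}{54} + 231 = \frac{11777}{54}$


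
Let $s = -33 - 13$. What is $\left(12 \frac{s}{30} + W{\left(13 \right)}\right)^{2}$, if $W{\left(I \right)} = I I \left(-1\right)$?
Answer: $\frac{877969}{25} \approx 35119.0$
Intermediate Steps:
$W{\left(I \right)} = - I^{2}$ ($W{\left(I \right)} = I^{2} \left(-1\right) = - I^{2}$)
$s = -46$ ($s = -33 - 13 = -46$)
$\left(12 \frac{s}{30} + W{\left(13 \right)}\right)^{2} = \left(12 \left(- \frac{46}{30}\right) - 13^{2}\right)^{2} = \left(12 \left(\left(-46\right) \frac{1}{30}\right) - 169\right)^{2} = \left(12 \left(- \frac{23}{15}\right) - 169\right)^{2} = \left(- \frac{92}{5} - 169\right)^{2} = \left(- \frac{937}{5}\right)^{2} = \frac{877969}{25}$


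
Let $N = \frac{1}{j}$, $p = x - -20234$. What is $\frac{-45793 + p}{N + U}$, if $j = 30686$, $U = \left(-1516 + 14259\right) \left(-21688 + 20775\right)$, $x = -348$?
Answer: $\frac{794982202}{357011940273} \approx 0.0022268$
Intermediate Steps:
$U = -11634359$ ($U = 12743 \left(-913\right) = -11634359$)
$p = 19886$ ($p = -348 - -20234 = -348 + 20234 = 19886$)
$N = \frac{1}{30686} \approx 3.2588 \cdot 10^{-5}$
$\frac{-45793 + p}{N + U} = \frac{-45793 + 19886}{\frac{1}{30686} - 11634359} = - \frac{25907}{- \frac{357011940273}{30686}} = \left(-25907\right) \left(- \frac{30686}{357011940273}\right) = \frac{794982202}{357011940273}$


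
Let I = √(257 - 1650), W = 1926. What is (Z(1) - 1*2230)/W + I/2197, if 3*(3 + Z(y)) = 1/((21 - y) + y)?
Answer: -70339/60669 + I*√1393/2197 ≈ -1.1594 + 0.016988*I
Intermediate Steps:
Z(y) = -188/63 (Z(y) = -3 + 1/(3*((21 - y) + y)) = -3 + (⅓)/21 = -3 + (⅓)*(1/21) = -3 + 1/63 = -188/63)
I = I*√1393 (I = √(-1393) = I*√1393 ≈ 37.323*I)
(Z(1) - 1*2230)/W + I/2197 = (-188/63 - 1*2230)/1926 + (I*√1393)/2197 = (-188/63 - 2230)*(1/1926) + (I*√1393)*(1/2197) = -140678/63*1/1926 + I*√1393/2197 = -70339/60669 + I*√1393/2197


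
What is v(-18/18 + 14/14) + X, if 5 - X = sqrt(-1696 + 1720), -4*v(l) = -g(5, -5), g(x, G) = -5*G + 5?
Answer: 25/2 - 2*sqrt(6) ≈ 7.6010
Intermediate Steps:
g(x, G) = 5 - 5*G
v(l) = 15/2 (v(l) = -(-1)*(5 - 5*(-5))/4 = -(-1)*(5 + 25)/4 = -(-1)*30/4 = -1/4*(-30) = 15/2)
X = 5 - 2*sqrt(6) (X = 5 - sqrt(-1696 + 1720) = 5 - sqrt(24) = 5 - 2*sqrt(6) ≈ 0.10102)
v(-18/18 + 14/14) + X = 15/2 + (5 - 2*sqrt(6)) = 25/2 - 2*sqrt(6)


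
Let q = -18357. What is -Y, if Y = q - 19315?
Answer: 37672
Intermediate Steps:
Y = -37672 (Y = -18357 - 19315 = -37672)
-Y = -1*(-37672) = 37672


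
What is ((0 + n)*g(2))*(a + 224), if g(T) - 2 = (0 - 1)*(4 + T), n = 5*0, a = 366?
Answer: 0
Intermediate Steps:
n = 0
g(T) = -2 - T (g(T) = 2 + (0 - 1)*(4 + T) = 2 - (4 + T) = 2 + (-4 - T) = -2 - T)
((0 + n)*g(2))*(a + 224) = ((0 + 0)*(-2 - 1*2))*(366 + 224) = (0*(-2 - 2))*590 = (0*(-4))*590 = 0*590 = 0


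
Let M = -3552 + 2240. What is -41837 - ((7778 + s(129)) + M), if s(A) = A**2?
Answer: -64944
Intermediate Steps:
M = -1312
-41837 - ((7778 + s(129)) + M) = -41837 - ((7778 + 129**2) - 1312) = -41837 - ((7778 + 16641) - 1312) = -41837 - (24419 - 1312) = -41837 - 1*23107 = -41837 - 23107 = -64944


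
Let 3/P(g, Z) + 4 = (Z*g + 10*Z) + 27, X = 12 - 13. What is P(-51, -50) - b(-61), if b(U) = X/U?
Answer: -630/42151 ≈ -0.014946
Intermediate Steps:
X = -1
b(U) = -1/U
P(g, Z) = 3/(23 + 10*Z + Z*g) (P(g, Z) = 3/(-4 + ((Z*g + 10*Z) + 27)) = 3/(-4 + ((10*Z + Z*g) + 27)) = 3/(-4 + (27 + 10*Z + Z*g)) = 3/(23 + 10*Z + Z*g))
P(-51, -50) - b(-61) = 3/(23 + 10*(-50) - 50*(-51)) - (-1)/(-61) = 3/(23 - 500 + 2550) - (-1)*(-1)/61 = 3/2073 - 1*1/61 = 3*(1/2073) - 1/61 = 1/691 - 1/61 = -630/42151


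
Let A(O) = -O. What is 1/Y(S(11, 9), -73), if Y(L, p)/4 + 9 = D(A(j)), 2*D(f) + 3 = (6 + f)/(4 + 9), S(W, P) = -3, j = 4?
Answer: -13/542 ≈ -0.023985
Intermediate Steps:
D(f) = -33/26 + f/26 (D(f) = -3/2 + ((6 + f)/(4 + 9))/2 = -3/2 + ((6 + f)/13)/2 = -3/2 + ((6 + f)*(1/13))/2 = -3/2 + (6/13 + f/13)/2 = -3/2 + (3/13 + f/26) = -33/26 + f/26)
Y(L, p) = -542/13 (Y(L, p) = -36 + 4*(-33/26 + (-1*4)/26) = -36 + 4*(-33/26 + (1/26)*(-4)) = -36 + 4*(-33/26 - 2/13) = -36 + 4*(-37/26) = -36 - 74/13 = -542/13)
1/Y(S(11, 9), -73) = 1/(-542/13) = -13/542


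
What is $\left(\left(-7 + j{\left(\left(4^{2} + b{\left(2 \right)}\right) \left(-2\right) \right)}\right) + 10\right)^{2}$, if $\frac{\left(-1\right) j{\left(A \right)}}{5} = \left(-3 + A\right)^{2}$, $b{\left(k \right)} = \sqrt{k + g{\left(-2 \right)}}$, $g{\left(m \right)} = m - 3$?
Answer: $35277844 + 8486800 i \sqrt{3} \approx 3.5278 \cdot 10^{7} + 1.47 \cdot 10^{7} i$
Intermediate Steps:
$g{\left(m \right)} = -3 + m$
$b{\left(k \right)} = \sqrt{-5 + k}$ ($b{\left(k \right)} = \sqrt{k - 5} = \sqrt{-5 + k}$)
$j{\left(A \right)} = - 5 \left(-3 + A\right)^{2}$
$\left(\left(-7 + j{\left(\left(4^{2} + b{\left(2 \right)}\right) \left(-2\right) \right)}\right) + 10\right)^{2} = \left(\left(-7 - 5 \left(-3 + \left(4^{2} + \sqrt{-5 + 2}\right) \left(-2\right)\right)^{2}\right) + 10\right)^{2} = \left(\left(-7 - 5 \left(-3 + \left(16 + \sqrt{-3}\right) \left(-2\right)\right)^{2}\right) + 10\right)^{2} = \left(\left(-7 - 5 \left(-3 + \left(16 + i \sqrt{3}\right) \left(-2\right)\right)^{2}\right) + 10\right)^{2} = \left(\left(-7 - 5 \left(-3 - \left(32 + 2 i \sqrt{3}\right)\right)^{2}\right) + 10\right)^{2} = \left(\left(-7 - 5 \left(-35 - 2 i \sqrt{3}\right)^{2}\right) + 10\right)^{2} = \left(3 - 5 \left(-35 - 2 i \sqrt{3}\right)^{2}\right)^{2}$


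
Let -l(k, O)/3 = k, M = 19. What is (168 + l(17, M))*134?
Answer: 15678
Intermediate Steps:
l(k, O) = -3*k
(168 + l(17, M))*134 = (168 - 3*17)*134 = (168 - 51)*134 = 117*134 = 15678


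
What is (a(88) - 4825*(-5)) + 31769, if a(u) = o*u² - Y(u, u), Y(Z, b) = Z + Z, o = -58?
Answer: -393434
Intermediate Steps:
Y(Z, b) = 2*Z
a(u) = -58*u² - 2*u
(a(88) - 4825*(-5)) + 31769 = (2*88*(-1 - 29*88) - 4825*(-5)) + 31769 = (2*88*(-1 - 2552) + 24125) + 31769 = (2*88*(-2553) + 24125) + 31769 = (-449328 + 24125) + 31769 = -425203 + 31769 = -393434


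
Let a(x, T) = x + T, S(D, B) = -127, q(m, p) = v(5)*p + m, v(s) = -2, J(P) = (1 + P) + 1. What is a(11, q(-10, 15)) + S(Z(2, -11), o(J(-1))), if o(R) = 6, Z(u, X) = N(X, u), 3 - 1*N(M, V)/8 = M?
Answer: -156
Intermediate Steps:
N(M, V) = 24 - 8*M
J(P) = 2 + P
Z(u, X) = 24 - 8*X
q(m, p) = m - 2*p (q(m, p) = -2*p + m = m - 2*p)
a(x, T) = T + x
a(11, q(-10, 15)) + S(Z(2, -11), o(J(-1))) = ((-10 - 2*15) + 11) - 127 = ((-10 - 30) + 11) - 127 = (-40 + 11) - 127 = -29 - 127 = -156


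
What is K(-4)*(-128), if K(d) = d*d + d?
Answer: -1536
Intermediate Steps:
K(d) = d + d**2 (K(d) = d**2 + d = d + d**2)
K(-4)*(-128) = -4*(1 - 4)*(-128) = -4*(-3)*(-128) = 12*(-128) = -1536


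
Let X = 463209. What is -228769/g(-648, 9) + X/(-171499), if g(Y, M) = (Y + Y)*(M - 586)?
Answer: -385617639259/128245580208 ≈ -3.0069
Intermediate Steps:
g(Y, M) = 2*Y*(-586 + M) (g(Y, M) = (2*Y)*(-586 + M) = 2*Y*(-586 + M))
-228769/g(-648, 9) + X/(-171499) = -228769*(-1/(1296*(-586 + 9))) + 463209/(-171499) = -228769/(2*(-648)*(-577)) + 463209*(-1/171499) = -228769/747792 - 463209/171499 = -385617639259/128245580208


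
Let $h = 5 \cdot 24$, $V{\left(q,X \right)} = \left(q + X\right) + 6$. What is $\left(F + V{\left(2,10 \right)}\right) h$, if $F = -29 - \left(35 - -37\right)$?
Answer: $-9960$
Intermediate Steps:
$V{\left(q,X \right)} = 6 + X + q$ ($V{\left(q,X \right)} = \left(X + q\right) + 6 = 6 + X + q$)
$h = 120$
$F = -101$ ($F = -29 - \left(35 + 37\right) = -29 - 72 = -101$)
$\left(F + V{\left(2,10 \right)}\right) h = \left(-101 + \left(6 + 10 + 2\right)\right) 120 = \left(-101 + 18\right) 120 = \left(-83\right) 120 = -9960$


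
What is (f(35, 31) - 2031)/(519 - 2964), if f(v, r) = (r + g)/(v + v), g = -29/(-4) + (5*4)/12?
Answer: 1705561/2053800 ≈ 0.83044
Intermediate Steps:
g = 107/12 (g = -29*(-¼) + 20*(1/12) = 29/4 + 5/3 = 107/12 ≈ 8.9167)
f(v, r) = (107/12 + r)/(2*v) (f(v, r) = (r + 107/12)/(v + v) = (107/12 + r)/((2*v)) = (107/12 + r)*(1/(2*v)) = (107/12 + r)/(2*v))
(f(35, 31) - 2031)/(519 - 2964) = ((1/24)*(107 + 12*31)/35 - 2031)/(519 - 2964) = ((1/24)*(1/35)*(107 + 372) - 2031)/(-2445) = ((1/24)*(1/35)*479 - 2031)*(-1/2445) = (479/840 - 2031)*(-1/2445) = -1705561/840*(-1/2445) = 1705561/2053800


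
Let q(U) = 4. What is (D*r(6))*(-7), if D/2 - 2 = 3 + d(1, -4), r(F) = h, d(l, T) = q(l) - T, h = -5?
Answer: 910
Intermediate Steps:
d(l, T) = 4 - T
r(F) = -5
D = 26 (D = 4 + 2*(3 + (4 - 1*(-4))) = 4 + 2*(3 + (4 + 4)) = 4 + 2*(3 + 8) = 4 + 2*11 = 4 + 22 = 26)
(D*r(6))*(-7) = (26*(-5))*(-7) = -130*(-7) = 910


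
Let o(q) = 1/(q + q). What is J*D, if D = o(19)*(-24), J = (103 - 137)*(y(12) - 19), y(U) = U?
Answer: -2856/19 ≈ -150.32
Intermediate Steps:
o(q) = 1/(2*q)
J = 238 (J = (103 - 137)*(12 - 19) = -34*(-7) = 238)
D = -12/19 (D = ((1/2)/19)*(-24) = ((1/2)*(1/19))*(-24) = (1/38)*(-24) = -12/19 ≈ -0.63158)
J*D = 238*(-12/19) = -2856/19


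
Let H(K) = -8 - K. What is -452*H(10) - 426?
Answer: 7710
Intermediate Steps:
-452*H(10) - 426 = -452*(-8 - 1*10) - 426 = -452*(-8 - 10) - 426 = -452*(-18) - 426 = 8136 - 426 = 7710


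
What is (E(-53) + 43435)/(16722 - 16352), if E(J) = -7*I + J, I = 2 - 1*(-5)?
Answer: 43333/370 ≈ 117.12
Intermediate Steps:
I = 7 (I = 2 + 5 = 7)
E(J) = -49 + J (E(J) = -7*7 + J = -49 + J)
(E(-53) + 43435)/(16722 - 16352) = ((-49 - 53) + 43435)/(16722 - 16352) = (-102 + 43435)/370 = 43333*(1/370) = 43333/370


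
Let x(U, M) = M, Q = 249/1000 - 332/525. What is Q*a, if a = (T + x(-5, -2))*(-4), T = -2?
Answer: -16102/2625 ≈ -6.1341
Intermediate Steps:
Q = -8051/21000 (Q = 249*(1/1000) - 332*1/525 = 249/1000 - 332/525 = -8051/21000 ≈ -0.38338)
a = 16 (a = (-2 - 2)*(-4) = -4*(-4) = 16)
Q*a = -8051/21000*16 = -16102/2625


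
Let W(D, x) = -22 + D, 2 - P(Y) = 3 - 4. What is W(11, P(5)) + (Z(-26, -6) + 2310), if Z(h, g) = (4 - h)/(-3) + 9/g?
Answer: 4575/2 ≈ 2287.5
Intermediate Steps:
Z(h, g) = -4/3 + 9/g + h/3 (Z(h, g) = (4 - h)*(-1/3) + 9/g = (-4/3 + h/3) + 9/g = -4/3 + 9/g + h/3)
P(Y) = 3 (P(Y) = 2 - (3 - 4) = 2 - 1*(-1) = 2 + 1 = 3)
W(11, P(5)) + (Z(-26, -6) + 2310) = (-22 + 11) + ((1/3)*(27 - 6*(-4 - 26))/(-6) + 2310) = -11 + ((1/3)*(-1/6)*(27 - 6*(-30)) + 2310) = -11 + ((1/3)*(-1/6)*(27 + 180) + 2310) = -11 + ((1/3)*(-1/6)*207 + 2310) = -11 + (-23/2 + 2310) = -11 + 4597/2 = 4575/2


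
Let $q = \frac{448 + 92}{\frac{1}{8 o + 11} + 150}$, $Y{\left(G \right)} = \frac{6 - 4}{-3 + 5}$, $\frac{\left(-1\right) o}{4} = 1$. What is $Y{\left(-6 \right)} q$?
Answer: $\frac{11340}{3149} \approx 3.6011$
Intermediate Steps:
$o = -4$ ($o = \left(-4\right) 1 = -4$)
$Y{\left(G \right)} = 1$ ($Y{\left(G \right)} = \frac{2}{2} = 2 \cdot \frac{1}{2} = 1$)
$q = \frac{11340}{3149}$ ($q = \frac{448 + 92}{\frac{1}{8 \left(-4\right) + 11} + 150} = \frac{540}{\frac{1}{-32 + 11} + 150} = \frac{540}{\frac{1}{-21} + 150} = \frac{540}{- \frac{1}{21} + 150} = \frac{540}{\frac{3149}{21}} = 540 \cdot \frac{21}{3149} = \frac{11340}{3149} \approx 3.6011$)
$Y{\left(-6 \right)} q = 1 \cdot \frac{11340}{3149} = \frac{11340}{3149}$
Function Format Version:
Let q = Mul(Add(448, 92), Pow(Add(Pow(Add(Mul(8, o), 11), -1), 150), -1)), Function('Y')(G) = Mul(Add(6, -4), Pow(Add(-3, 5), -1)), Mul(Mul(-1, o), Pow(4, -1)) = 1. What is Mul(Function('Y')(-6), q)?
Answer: Rational(11340, 3149) ≈ 3.6011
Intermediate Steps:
o = -4 (o = Mul(-4, 1) = -4)
Function('Y')(G) = 1 (Function('Y')(G) = Mul(2, Pow(2, -1)) = Mul(2, Rational(1, 2)) = 1)
q = Rational(11340, 3149) (q = Mul(Add(448, 92), Pow(Add(Pow(Add(Mul(8, -4), 11), -1), 150), -1)) = Mul(540, Pow(Add(Pow(Add(-32, 11), -1), 150), -1)) = Mul(540, Pow(Add(Pow(-21, -1), 150), -1)) = Mul(540, Pow(Add(Rational(-1, 21), 150), -1)) = Mul(540, Pow(Rational(3149, 21), -1)) = Mul(540, Rational(21, 3149)) = Rational(11340, 3149) ≈ 3.6011)
Mul(Function('Y')(-6), q) = Mul(1, Rational(11340, 3149)) = Rational(11340, 3149)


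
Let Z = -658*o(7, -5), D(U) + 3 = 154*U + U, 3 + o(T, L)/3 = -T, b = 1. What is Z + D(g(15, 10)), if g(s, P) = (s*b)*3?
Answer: 26712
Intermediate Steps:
o(T, L) = -9 - 3*T (o(T, L) = -9 + 3*(-T) = -9 - 3*T)
g(s, P) = 3*s (g(s, P) = (s*1)*3 = s*3 = 3*s)
D(U) = -3 + 155*U (D(U) = -3 + (154*U + U) = -3 + 155*U)
Z = 19740 (Z = -658*(-9 - 3*7) = -658*(-9 - 21) = -658*(-30) = 19740)
Z + D(g(15, 10)) = 19740 + (-3 + 155*(3*15)) = 19740 + (-3 + 155*45) = 19740 + (-3 + 6975) = 19740 + 6972 = 26712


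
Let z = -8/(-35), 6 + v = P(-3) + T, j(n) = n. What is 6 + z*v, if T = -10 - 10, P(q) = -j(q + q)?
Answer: 10/7 ≈ 1.4286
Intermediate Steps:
P(q) = -2*q (P(q) = -(q + q) = -2*q)
T = -20
v = -20 (v = -6 + (-2*(-3) - 20) = -6 + (6 - 20) = -6 - 14 = -20)
z = 8/35 (z = -8*(-1/35) = 8/35 ≈ 0.22857)
6 + z*v = 6 + (8/35)*(-20) = 6 - 32/7 = 10/7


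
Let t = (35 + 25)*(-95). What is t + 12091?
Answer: 6391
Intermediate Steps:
t = -5700 (t = 60*(-95) = -5700)
t + 12091 = -5700 + 12091 = 6391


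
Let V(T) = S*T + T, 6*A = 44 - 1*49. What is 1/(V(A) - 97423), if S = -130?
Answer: -2/194631 ≈ -1.0276e-5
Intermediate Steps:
A = -5/6 (A = (44 - 1*49)/6 = (44 - 49)/6 = (1/6)*(-5) = -5/6 ≈ -0.83333)
V(T) = -129*T (V(T) = -130*T + T = -129*T)
1/(V(A) - 97423) = 1/(-129*(-5/6) - 97423) = 1/(215/2 - 97423) = 1/(-194631/2) = -2/194631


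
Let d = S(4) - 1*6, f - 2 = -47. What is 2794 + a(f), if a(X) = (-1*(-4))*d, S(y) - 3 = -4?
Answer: 2766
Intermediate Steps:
f = -45 (f = 2 - 47 = -45)
S(y) = -1 (S(y) = 3 - 4 = -1)
d = -7 (d = -1 - 1*6 = -1 - 6 = -7)
a(X) = -28 (a(X) = -1*(-4)*(-7) = 4*(-7) = -28)
2794 + a(f) = 2794 - 28 = 2766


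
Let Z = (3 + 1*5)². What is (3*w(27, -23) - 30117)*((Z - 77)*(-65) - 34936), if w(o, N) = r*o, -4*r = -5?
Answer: 4093067733/4 ≈ 1.0233e+9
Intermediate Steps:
r = 5/4 (r = -¼*(-5) = 5/4 ≈ 1.2500)
w(o, N) = 5*o/4
Z = 64 (Z = (3 + 5)² = 8² = 64)
(3*w(27, -23) - 30117)*((Z - 77)*(-65) - 34936) = (3*((5/4)*27) - 30117)*((64 - 77)*(-65) - 34936) = (3*(135/4) - 30117)*(-13*(-65) - 34936) = (405/4 - 30117)*(845 - 34936) = -120063/4*(-34091) = 4093067733/4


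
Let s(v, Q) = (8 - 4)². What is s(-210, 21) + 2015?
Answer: 2031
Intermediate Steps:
s(v, Q) = 16 (s(v, Q) = 4² = 16)
s(-210, 21) + 2015 = 16 + 2015 = 2031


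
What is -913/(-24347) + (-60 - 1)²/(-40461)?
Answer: -53654294/985103967 ≈ -0.054466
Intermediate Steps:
-913/(-24347) + (-60 - 1)²/(-40461) = -913*(-1/24347) + (-61)²*(-1/40461) = 913/24347 + 3721*(-1/40461) = 913/24347 - 3721/40461 = -53654294/985103967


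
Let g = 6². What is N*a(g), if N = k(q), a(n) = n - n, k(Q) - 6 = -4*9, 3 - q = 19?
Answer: 0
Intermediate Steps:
g = 36
q = -16 (q = 3 - 1*19 = 3 - 19 = -16)
k(Q) = -30 (k(Q) = 6 - 4*9 = 6 - 36 = -30)
a(n) = 0
N = -30
N*a(g) = -30*0 = 0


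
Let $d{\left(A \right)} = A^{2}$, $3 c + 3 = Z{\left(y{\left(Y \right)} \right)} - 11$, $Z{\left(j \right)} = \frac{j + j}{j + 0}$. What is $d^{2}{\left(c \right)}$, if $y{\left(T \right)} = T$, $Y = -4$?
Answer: $256$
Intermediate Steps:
$Z{\left(j \right)} = 2$ ($Z{\left(j \right)} = \frac{2 j}{j} = 2$)
$c = -4$ ($c = -1 + \frac{2 - 11}{3} = -1 + \frac{1}{3} \left(-9\right) = -1 - 3 = -4$)
$d^{2}{\left(c \right)} = \left(\left(-4\right)^{2}\right)^{2} = 16^{2} = 256$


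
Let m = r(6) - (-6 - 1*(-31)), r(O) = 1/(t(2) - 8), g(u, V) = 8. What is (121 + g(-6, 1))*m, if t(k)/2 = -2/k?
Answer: -32379/10 ≈ -3237.9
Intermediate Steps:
t(k) = -4/k (t(k) = 2*(-2/k) = -4/k)
r(O) = -⅒ (r(O) = 1/(-4/2 - 8) = 1/(-4*½ - 8) = 1/(-2 - 8) = 1/(-10) = -⅒)
m = -251/10 (m = -⅒ - (-6 - 1*(-31)) = -⅒ - (-6 + 31) = -⅒ - 1*25 = -⅒ - 25 = -251/10 ≈ -25.100)
(121 + g(-6, 1))*m = (121 + 8)*(-251/10) = 129*(-251/10) = -32379/10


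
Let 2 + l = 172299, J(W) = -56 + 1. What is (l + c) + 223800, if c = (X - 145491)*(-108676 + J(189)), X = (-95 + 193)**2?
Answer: 14775525494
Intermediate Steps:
J(W) = -55
l = 172297 (l = -2 + 172299 = 172297)
X = 9604 (X = 98**2 = 9604)
c = 14775129397 (c = (9604 - 145491)*(-108676 - 55) = -135887*(-108731) = 14775129397)
(l + c) + 223800 = (172297 + 14775129397) + 223800 = 14775301694 + 223800 = 14775525494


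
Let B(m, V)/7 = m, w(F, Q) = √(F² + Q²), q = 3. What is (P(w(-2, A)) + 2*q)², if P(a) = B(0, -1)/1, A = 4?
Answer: 36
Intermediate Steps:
B(m, V) = 7*m
P(a) = 0 (P(a) = (7*0)/1 = 0*1 = 0)
(P(w(-2, A)) + 2*q)² = (0 + 2*3)² = (0 + 6)² = 6² = 36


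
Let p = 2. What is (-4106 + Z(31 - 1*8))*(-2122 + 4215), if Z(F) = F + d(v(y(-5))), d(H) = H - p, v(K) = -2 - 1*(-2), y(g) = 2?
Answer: -8549905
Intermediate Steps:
v(K) = 0 (v(K) = -2 + 2 = 0)
d(H) = -2 + H (d(H) = H - 1*2 = H - 2 = -2 + H)
Z(F) = -2 + F (Z(F) = F + (-2 + 0) = F - 2 = -2 + F)
(-4106 + Z(31 - 1*8))*(-2122 + 4215) = (-4106 + (-2 + (31 - 1*8)))*(-2122 + 4215) = (-4106 + (-2 + (31 - 8)))*2093 = (-4106 + (-2 + 23))*2093 = (-4106 + 21)*2093 = -4085*2093 = -8549905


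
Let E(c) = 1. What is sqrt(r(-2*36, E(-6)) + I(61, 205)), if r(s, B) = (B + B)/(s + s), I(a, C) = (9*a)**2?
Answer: sqrt(43401742)/12 ≈ 549.00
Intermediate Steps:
I(a, C) = 81*a**2
r(s, B) = B/s (r(s, B) = (2*B)/((2*s)) = (2*B)*(1/(2*s)) = B/s)
sqrt(r(-2*36, E(-6)) + I(61, 205)) = sqrt(1/(-2*36) + 81*61**2) = sqrt(1/(-72) + 81*3721) = sqrt(1*(-1/72) + 301401) = sqrt(-1/72 + 301401) = sqrt(21700871/72) = sqrt(43401742)/12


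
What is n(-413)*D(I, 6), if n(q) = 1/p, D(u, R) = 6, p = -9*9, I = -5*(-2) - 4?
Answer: -2/27 ≈ -0.074074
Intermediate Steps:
I = 6 (I = 10 - 4 = 6)
p = -81
n(q) = -1/81 (n(q) = 1/(-81) = -1/81)
n(-413)*D(I, 6) = -1/81*6 = -2/27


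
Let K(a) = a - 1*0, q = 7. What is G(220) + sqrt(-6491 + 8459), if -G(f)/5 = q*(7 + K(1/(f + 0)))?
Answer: -10787/44 + 4*sqrt(123) ≈ -200.80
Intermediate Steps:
K(a) = a (K(a) = a + 0 = a)
G(f) = -245 - 35/f (G(f) = -35*(7 + 1/(f + 0)) = -35*(7 + 1/f) = -5*(49 + 7/f) = -245 - 35/f)
G(220) + sqrt(-6491 + 8459) = (-245 - 35/220) + sqrt(-6491 + 8459) = (-245 - 35*1/220) + sqrt(1968) = (-245 - 7/44) + 4*sqrt(123) = -10787/44 + 4*sqrt(123)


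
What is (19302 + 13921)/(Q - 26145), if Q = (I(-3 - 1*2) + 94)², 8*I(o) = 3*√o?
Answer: -2126272*I/(4512*√5 + 1107821*I) ≈ -1.9192 - 0.017478*I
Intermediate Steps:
I(o) = 3*√o/8 (I(o) = (3*√o)/8 = 3*√o/8)
Q = (94 + 3*I*√5/8)² (Q = (3*√(-3 - 1*2)/8 + 94)² = (3*√(-3 - 2)/8 + 94)² = (3*√(-5)/8 + 94)² = (3*(I*√5)/8 + 94)² = (3*I*√5/8 + 94)² = (94 + 3*I*√5/8)² ≈ 8835.3 + 157.6*I)
(19302 + 13921)/(Q - 26145) = (19302 + 13921)/((565459/64 + 141*I*√5/2) - 26145) = 33223/(-1107821/64 + 141*I*√5/2)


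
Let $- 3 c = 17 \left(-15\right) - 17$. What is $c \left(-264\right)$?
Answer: $-23936$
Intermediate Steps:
$c = \frac{272}{3}$ ($c = - \frac{17 \left(-15\right) - 17}{3} = - \frac{-255 - 17}{3} = \left(- \frac{1}{3}\right) \left(-272\right) = \frac{272}{3} \approx 90.667$)
$c \left(-264\right) = \frac{272}{3} \left(-264\right) = -23936$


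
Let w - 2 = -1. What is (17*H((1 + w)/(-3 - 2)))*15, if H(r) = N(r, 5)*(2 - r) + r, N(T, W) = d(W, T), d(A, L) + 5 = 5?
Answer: -102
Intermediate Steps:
w = 1 (w = 2 - 1 = 1)
d(A, L) = 0 (d(A, L) = -5 + 5 = 0)
N(T, W) = 0
H(r) = r (H(r) = 0*(2 - r) + r = 0 + r = r)
(17*H((1 + w)/(-3 - 2)))*15 = (17*((1 + 1)/(-3 - 2)))*15 = (17*(2/(-5)))*15 = (17*(2*(-1/5)))*15 = (17*(-2/5))*15 = -34/5*15 = -102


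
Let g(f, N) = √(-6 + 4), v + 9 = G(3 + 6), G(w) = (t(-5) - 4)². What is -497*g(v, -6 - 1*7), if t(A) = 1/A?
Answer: -497*I*√2 ≈ -702.86*I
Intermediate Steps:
t(A) = 1/A
G(w) = 441/25 (G(w) = (1/(-5) - 4)² = (-⅕ - 4)² = (-21/5)² = 441/25)
v = 216/25 (v = -9 + 441/25 = 216/25 ≈ 8.6400)
g(f, N) = I*√2 (g(f, N) = √(-2) = I*√2)
-497*g(v, -6 - 1*7) = -497*I*√2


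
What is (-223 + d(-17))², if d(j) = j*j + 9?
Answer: 5625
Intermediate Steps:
d(j) = 9 + j² (d(j) = j² + 9 = 9 + j²)
(-223 + d(-17))² = (-223 + (9 + (-17)²))² = (-223 + (9 + 289))² = (-223 + 298)² = 75² = 5625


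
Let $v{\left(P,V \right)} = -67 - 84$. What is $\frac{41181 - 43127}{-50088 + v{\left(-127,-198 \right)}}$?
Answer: $\frac{278}{7177} \approx 0.038735$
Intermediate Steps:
$v{\left(P,V \right)} = -151$
$\frac{41181 - 43127}{-50088 + v{\left(-127,-198 \right)}} = \frac{41181 - 43127}{-50088 - 151} = - \frac{1946}{-50239} = \left(-1946\right) \left(- \frac{1}{50239}\right) = \frac{278}{7177}$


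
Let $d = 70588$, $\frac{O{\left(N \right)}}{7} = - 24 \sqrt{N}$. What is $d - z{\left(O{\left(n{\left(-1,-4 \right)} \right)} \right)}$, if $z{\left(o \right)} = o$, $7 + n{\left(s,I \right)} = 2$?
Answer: $70588 + 168 i \sqrt{5} \approx 70588.0 + 375.66 i$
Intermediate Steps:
$n{\left(s,I \right)} = -5$ ($n{\left(s,I \right)} = -7 + 2 = -5$)
$O{\left(N \right)} = - 168 \sqrt{N}$ ($O{\left(N \right)} = 7 \left(- 24 \sqrt{N}\right) = - 168 \sqrt{N}$)
$d - z{\left(O{\left(n{\left(-1,-4 \right)} \right)} \right)} = 70588 - - 168 \sqrt{-5} = 70588 - - 168 i \sqrt{5} = 70588 + 168 i \sqrt{5}$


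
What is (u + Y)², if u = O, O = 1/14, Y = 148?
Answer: 4297329/196 ≈ 21925.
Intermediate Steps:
O = 1/14 ≈ 0.071429
u = 1/14 ≈ 0.071429
(u + Y)² = (1/14 + 148)² = (2073/14)² = 4297329/196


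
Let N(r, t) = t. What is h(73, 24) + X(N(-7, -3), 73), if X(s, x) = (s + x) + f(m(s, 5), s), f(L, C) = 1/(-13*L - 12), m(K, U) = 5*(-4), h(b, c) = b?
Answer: 35465/248 ≈ 143.00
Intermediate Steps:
m(K, U) = -20
f(L, C) = 1/(-12 - 13*L)
X(s, x) = 1/248 + s + x (X(s, x) = (s + x) - 1/(12 + 13*(-20)) = (s + x) - 1/(12 - 260) = (s + x) - 1/(-248) = (s + x) - 1*(-1/248) = (s + x) + 1/248 = 1/248 + s + x)
h(73, 24) + X(N(-7, -3), 73) = 73 + (1/248 - 3 + 73) = 73 + 17361/248 = 35465/248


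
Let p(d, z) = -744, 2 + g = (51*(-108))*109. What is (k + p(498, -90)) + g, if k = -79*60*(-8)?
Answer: -563198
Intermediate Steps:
g = -600374 (g = -2 + (51*(-108))*109 = -2 - 5508*109 = -2 - 600372 = -600374)
k = 37920 (k = -4740*(-8) = 37920)
(k + p(498, -90)) + g = (37920 - 744) - 600374 = 37176 - 600374 = -563198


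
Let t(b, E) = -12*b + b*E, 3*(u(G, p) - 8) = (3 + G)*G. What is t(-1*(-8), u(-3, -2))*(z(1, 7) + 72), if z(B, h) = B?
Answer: -2336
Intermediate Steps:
u(G, p) = 8 + G*(3 + G)/3 (u(G, p) = 8 + ((3 + G)*G)/3 = 8 + (G*(3 + G))/3 = 8 + G*(3 + G)/3)
t(b, E) = -12*b + E*b
t(-1*(-8), u(-3, -2))*(z(1, 7) + 72) = ((-1*(-8))*(-12 + (8 - 3 + (⅓)*(-3)²)))*(1 + 72) = (8*(-12 + (8 - 3 + (⅓)*9)))*73 = (8*(-12 + (8 - 3 + 3)))*73 = (8*(-12 + 8))*73 = (8*(-4))*73 = -32*73 = -2336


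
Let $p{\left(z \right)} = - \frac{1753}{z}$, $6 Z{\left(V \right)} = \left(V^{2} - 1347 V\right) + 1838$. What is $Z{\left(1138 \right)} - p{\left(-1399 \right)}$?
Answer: $- \frac{55030019}{1399} \approx -39335.0$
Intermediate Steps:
$Z{\left(V \right)} = \frac{919}{3} - \frac{449 V}{2} + \frac{V^{2}}{6}$ ($Z{\left(V \right)} = \frac{\left(V^{2} - 1347 V\right) + 1838}{6} = \frac{1838 + V^{2} - 1347 V}{6} = \frac{919}{3} - \frac{449 V}{2} + \frac{V^{2}}{6}$)
$Z{\left(1138 \right)} - p{\left(-1399 \right)} = \left(\frac{919}{3} - 255481 + \frac{1138^{2}}{6}\right) - - \frac{1753}{-1399} = \left(\frac{919}{3} - 255481 + \frac{1}{6} \cdot 1295044\right) - \left(-1753\right) \left(- \frac{1}{1399}\right) = \left(\frac{919}{3} - 255481 + \frac{647522}{3}\right) - \frac{1753}{1399} = -39334 - \frac{1753}{1399} = - \frac{55030019}{1399}$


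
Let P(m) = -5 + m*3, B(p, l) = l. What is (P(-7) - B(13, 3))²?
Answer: 841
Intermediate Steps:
P(m) = -5 + 3*m
(P(-7) - B(13, 3))² = ((-5 + 3*(-7)) - 1*3)² = ((-5 - 21) - 3)² = (-26 - 3)² = (-29)² = 841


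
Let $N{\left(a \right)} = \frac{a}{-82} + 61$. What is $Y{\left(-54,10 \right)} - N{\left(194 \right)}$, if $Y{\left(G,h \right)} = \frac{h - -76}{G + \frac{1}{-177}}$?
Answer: $- \frac{23603938}{391919} \approx -60.227$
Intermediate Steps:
$Y{\left(G,h \right)} = \frac{76 + h}{- \frac{1}{177} + G}$ ($Y{\left(G,h \right)} = \frac{h + 76}{G - \frac{1}{177}} = \frac{76 + h}{- \frac{1}{177} + G}$)
$N{\left(a \right)} = 61 - \frac{a}{82}$ ($N{\left(a \right)} = a \left(- \frac{1}{82}\right) + 61 = - \frac{a}{82} + 61 = 61 - \frac{a}{82}$)
$Y{\left(-54,10 \right)} - N{\left(194 \right)} = \frac{177 \left(76 + 10\right)}{-1 + 177 \left(-54\right)} - \left(61 - \frac{97}{41}\right) = 177 \frac{1}{-1 - 9558} \cdot 86 - \left(61 - \frac{97}{41}\right) = 177 \frac{1}{-9559} \cdot 86 - \frac{2404}{41} = 177 \left(- \frac{1}{9559}\right) 86 - \frac{2404}{41} = - \frac{15222}{9559} - \frac{2404}{41} = - \frac{23603938}{391919}$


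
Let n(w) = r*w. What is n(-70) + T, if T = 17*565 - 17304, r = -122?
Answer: 841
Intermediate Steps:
n(w) = -122*w
T = -7699 (T = 9605 - 17304 = -7699)
n(-70) + T = -122*(-70) - 7699 = 8540 - 7699 = 841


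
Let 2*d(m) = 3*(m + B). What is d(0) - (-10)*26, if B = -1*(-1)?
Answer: 523/2 ≈ 261.50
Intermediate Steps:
B = 1
d(m) = 3/2 + 3*m/2 (d(m) = (3*(m + 1))/2 = (3*(1 + m))/2 = (3 + 3*m)/2 = 3/2 + 3*m/2)
d(0) - (-10)*26 = (3/2 + (3/2)*0) - (-10)*26 = (3/2 + 0) - 1*(-260) = 3/2 + 260 = 523/2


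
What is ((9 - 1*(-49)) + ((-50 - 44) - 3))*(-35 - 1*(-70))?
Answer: -1365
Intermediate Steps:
((9 - 1*(-49)) + ((-50 - 44) - 3))*(-35 - 1*(-70)) = ((9 + 49) + (-94 - 3))*(-35 + 70) = (58 - 97)*35 = -39*35 = -1365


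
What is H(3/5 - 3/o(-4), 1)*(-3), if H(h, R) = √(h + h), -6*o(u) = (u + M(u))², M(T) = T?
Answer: -3*√705/20 ≈ -3.9828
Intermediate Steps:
o(u) = -2*u²/3 (o(u) = -(u + u)²/6 = -4*u²/6 = -2*u²/3)
H(h, R) = √2*√h (H(h, R) = √(2*h) = √2*√h)
H(3/5 - 3/o(-4), 1)*(-3) = (√2*√(3/5 - 3/((-⅔*(-4)²))))*(-3) = (√2*√(3*(⅕) - 3/((-⅔*16))))*(-3) = (√2*√(⅗ - 3/(-32/3)))*(-3) = (√2*√(⅗ - 3*(-3/32)))*(-3) = (√2*√(⅗ + 9/32))*(-3) = (√2*√(141/160))*(-3) = (√2*(√1410/40))*(-3) = (√705/20)*(-3) = -3*√705/20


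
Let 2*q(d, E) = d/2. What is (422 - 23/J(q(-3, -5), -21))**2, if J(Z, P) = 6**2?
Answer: 230098561/1296 ≈ 1.7755e+5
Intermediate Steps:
q(d, E) = d/4 (q(d, E) = (d/2)/2 = d/4)
J(Z, P) = 36
(422 - 23/J(q(-3, -5), -21))**2 = (422 - 23/36)**2 = (15169/36)**2 = 230098561/1296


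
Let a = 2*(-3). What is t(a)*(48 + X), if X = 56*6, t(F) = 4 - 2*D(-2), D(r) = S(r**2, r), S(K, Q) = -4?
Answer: 4608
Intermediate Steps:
a = -6
D(r) = -4
t(F) = 12 (t(F) = 4 - 2*(-4) = 4 + 8 = 12)
X = 336
t(a)*(48 + X) = 12*(48 + 336) = 12*384 = 4608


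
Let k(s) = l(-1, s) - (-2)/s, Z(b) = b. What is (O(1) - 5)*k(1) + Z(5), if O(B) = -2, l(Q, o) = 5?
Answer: -44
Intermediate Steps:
k(s) = 5 + 2/s (k(s) = 5 - (-2)/s = 5 + 2/s)
(O(1) - 5)*k(1) + Z(5) = (-2 - 5)*(5 + 2/1) + 5 = -7*(5 + 2*1) + 5 = -7*(5 + 2) + 5 = -7*7 + 5 = -49 + 5 = -44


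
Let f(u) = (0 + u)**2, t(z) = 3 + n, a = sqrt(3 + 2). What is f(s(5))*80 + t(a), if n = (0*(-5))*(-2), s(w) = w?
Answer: 2003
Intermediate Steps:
a = sqrt(5) ≈ 2.2361
n = 0 (n = 0*(-2) = 0)
t(z) = 3 (t(z) = 3 + 0 = 3)
f(u) = u**2
f(s(5))*80 + t(a) = 5**2*80 + 3 = 25*80 + 3 = 2000 + 3 = 2003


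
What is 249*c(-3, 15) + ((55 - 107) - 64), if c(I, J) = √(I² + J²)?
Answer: -116 + 747*√26 ≈ 3693.0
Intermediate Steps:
249*c(-3, 15) + ((55 - 107) - 64) = 249*√((-3)² + 15²) + ((55 - 107) - 64) = 249*√(9 + 225) + (-52 - 64) = 249*√234 - 116 = 249*(3*√26) - 116 = 747*√26 - 116 = -116 + 747*√26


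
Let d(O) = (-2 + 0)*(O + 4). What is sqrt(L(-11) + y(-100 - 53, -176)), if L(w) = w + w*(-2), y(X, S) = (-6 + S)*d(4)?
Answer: sqrt(2923) ≈ 54.065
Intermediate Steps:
d(O) = -8 - 2*O (d(O) = -2*(4 + O) = -8 - 2*O)
y(X, S) = 96 - 16*S (y(X, S) = (-6 + S)*(-8 - 2*4) = (-6 + S)*(-8 - 8) = (-6 + S)*(-16) = 96 - 16*S)
L(w) = -w (L(w) = w - 2*w = -w)
sqrt(L(-11) + y(-100 - 53, -176)) = sqrt(-1*(-11) + (96 - 16*(-176))) = sqrt(11 + (96 + 2816)) = sqrt(11 + 2912) = sqrt(2923)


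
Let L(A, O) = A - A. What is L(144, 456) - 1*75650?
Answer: -75650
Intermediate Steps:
L(A, O) = 0
L(144, 456) - 1*75650 = 0 - 1*75650 = 0 - 75650 = -75650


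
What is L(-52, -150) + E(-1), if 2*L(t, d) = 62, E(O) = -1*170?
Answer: -139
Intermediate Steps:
E(O) = -170
L(t, d) = 31 (L(t, d) = (½)*62 = 31)
L(-52, -150) + E(-1) = 31 - 170 = -139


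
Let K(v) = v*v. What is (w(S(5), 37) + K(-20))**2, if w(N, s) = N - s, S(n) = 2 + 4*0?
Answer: 133225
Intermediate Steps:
S(n) = 2 (S(n) = 2 + 0 = 2)
K(v) = v**2
(w(S(5), 37) + K(-20))**2 = ((2 - 1*37) + (-20)**2)**2 = ((2 - 37) + 400)**2 = (-35 + 400)**2 = 365**2 = 133225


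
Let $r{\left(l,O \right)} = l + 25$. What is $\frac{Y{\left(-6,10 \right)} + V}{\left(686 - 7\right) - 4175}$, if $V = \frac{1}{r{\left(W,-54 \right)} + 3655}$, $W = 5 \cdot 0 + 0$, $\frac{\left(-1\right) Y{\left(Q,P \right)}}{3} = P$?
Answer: $\frac{110399}{12865280} \approx 0.0085812$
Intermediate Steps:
$Y{\left(Q,P \right)} = - 3 P$
$W = 0$ ($W = 0 + 0 = 0$)
$r{\left(l,O \right)} = 25 + l$
$V = \frac{1}{3680}$ ($V = \frac{1}{\left(25 + 0\right) + 3655} = \frac{1}{25 + 3655} = \frac{1}{3680} \approx 0.00027174$)
$\frac{Y{\left(-6,10 \right)} + V}{\left(686 - 7\right) - 4175} = \frac{\left(-3\right) 10 + \frac{1}{3680}}{\left(686 - 7\right) - 4175} = \frac{-30 + \frac{1}{3680}}{679 - 4175} = - \frac{110399}{3680 \left(-3496\right)} = \left(- \frac{110399}{3680}\right) \left(- \frac{1}{3496}\right) = \frac{110399}{12865280}$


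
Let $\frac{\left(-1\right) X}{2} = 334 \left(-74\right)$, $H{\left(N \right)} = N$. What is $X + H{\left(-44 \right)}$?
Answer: $49388$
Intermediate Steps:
$X = 49432$ ($X = - 2 \cdot 334 \left(-74\right) = \left(-2\right) \left(-24716\right) = 49432$)
$X + H{\left(-44 \right)} = 49432 - 44 = 49388$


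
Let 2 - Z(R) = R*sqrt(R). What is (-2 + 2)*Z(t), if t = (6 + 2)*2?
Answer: 0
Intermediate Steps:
t = 16 (t = 8*2 = 16)
Z(R) = 2 - R**(3/2) (Z(R) = 2 - R*sqrt(R) = 2 - R**(3/2))
(-2 + 2)*Z(t) = (-2 + 2)*(2 - 16**(3/2)) = 0*(2 - 1*64) = 0*(2 - 64) = 0*(-62) = 0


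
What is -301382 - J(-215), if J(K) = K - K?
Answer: -301382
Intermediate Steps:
J(K) = 0
-301382 - J(-215) = -301382 - 1*0 = -301382 + 0 = -301382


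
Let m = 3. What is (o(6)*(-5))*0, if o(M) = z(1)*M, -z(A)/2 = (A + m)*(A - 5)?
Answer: 0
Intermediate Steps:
z(A) = -2*(-5 + A)*(3 + A) (z(A) = -2*(A + 3)*(A - 5) = -2*(3 + A)*(-5 + A) = -2*(-5 + A)*(3 + A))
o(M) = 32*M (o(M) = (30 - 2*1² + 4*1)*M = (30 - 2*1 + 4)*M = (30 - 2 + 4)*M = 32*M)
(o(6)*(-5))*0 = ((32*6)*(-5))*0 = (192*(-5))*0 = -960*0 = 0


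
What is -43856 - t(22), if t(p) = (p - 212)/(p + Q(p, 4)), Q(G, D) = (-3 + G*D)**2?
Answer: -317824242/7247 ≈ -43856.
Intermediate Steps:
Q(G, D) = (-3 + D*G)**2
t(p) = (-212 + p)/(p + (-3 + 4*p)**2) (t(p) = (p - 212)/(p + (-3 + 4*p)**2) = (-212 + p)/(p + (-3 + 4*p)**2))
-43856 - t(22) = -43856 - (-212 + 22)/(22 + (-3 + 4*22)**2) = -43856 - (-190)/(22 + (-3 + 88)**2) = -43856 - (-190)/(22 + 85**2) = -43856 - (-190)/(22 + 7225) = -43856 - (-190)/7247 = -43856 - 1*(-190/7247) = -43856 + 190/7247 = -317824242/7247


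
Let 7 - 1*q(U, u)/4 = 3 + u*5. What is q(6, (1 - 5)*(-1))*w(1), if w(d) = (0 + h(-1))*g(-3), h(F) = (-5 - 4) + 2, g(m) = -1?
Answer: -448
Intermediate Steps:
q(U, u) = 16 - 20*u (q(U, u) = 28 - 4*(3 + u*5) = 28 - 4*(3 + 5*u) = 28 + (-12 - 20*u) = 16 - 20*u)
h(F) = -7 (h(F) = -9 + 2 = -7)
w(d) = 7 (w(d) = (0 - 7)*(-1) = -7*(-1) = 7)
q(6, (1 - 5)*(-1))*w(1) = (16 - 20*(1 - 5)*(-1))*7 = (16 - (-80)*(-1))*7 = (16 - 20*4)*7 = (16 - 80)*7 = -64*7 = -448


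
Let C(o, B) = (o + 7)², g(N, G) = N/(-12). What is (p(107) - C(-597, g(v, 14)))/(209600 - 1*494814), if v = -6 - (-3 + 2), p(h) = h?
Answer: 347993/285214 ≈ 1.2201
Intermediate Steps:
v = -5 (v = -6 - 1*(-1) = -6 + 1 = -5)
g(N, G) = -N/12 (g(N, G) = N*(-1/12) = -N/12)
C(o, B) = (7 + o)²
(p(107) - C(-597, g(v, 14)))/(209600 - 1*494814) = (107 - (7 - 597)²)/(209600 - 1*494814) = (107 - 1*(-590)²)/(209600 - 494814) = (107 - 1*348100)/(-285214) = (107 - 348100)*(-1/285214) = -347993*(-1/285214) = 347993/285214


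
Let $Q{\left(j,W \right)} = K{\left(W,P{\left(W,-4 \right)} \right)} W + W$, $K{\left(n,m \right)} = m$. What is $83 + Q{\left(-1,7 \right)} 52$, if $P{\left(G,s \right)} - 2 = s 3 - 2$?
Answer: $-3921$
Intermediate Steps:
$P{\left(G,s \right)} = 3 s$ ($P{\left(G,s \right)} = 2 + \left(s 3 - 2\right) = 2 + \left(3 s - 2\right) = 2 + \left(-2 + 3 s\right) = 3 s$)
$Q{\left(j,W \right)} = - 11 W$ ($Q{\left(j,W \right)} = 3 \left(-4\right) W + W = - 12 W + W = - 11 W$)
$83 + Q{\left(-1,7 \right)} 52 = 83 + \left(-11\right) 7 \cdot 52 = 83 - 4004 = -3921$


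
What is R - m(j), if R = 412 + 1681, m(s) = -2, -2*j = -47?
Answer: 2095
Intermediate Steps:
j = 47/2 (j = -½*(-47) = 47/2 ≈ 23.500)
R = 2093
R - m(j) = 2093 - 1*(-2) = 2093 + 2 = 2095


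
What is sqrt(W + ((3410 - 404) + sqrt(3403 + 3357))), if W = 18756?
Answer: sqrt(21762 + 26*sqrt(10)) ≈ 147.80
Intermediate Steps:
sqrt(W + ((3410 - 404) + sqrt(3403 + 3357))) = sqrt(18756 + ((3410 - 404) + sqrt(3403 + 3357))) = sqrt(18756 + (3006 + sqrt(6760))) = sqrt(18756 + (3006 + 26*sqrt(10))) = sqrt(21762 + 26*sqrt(10))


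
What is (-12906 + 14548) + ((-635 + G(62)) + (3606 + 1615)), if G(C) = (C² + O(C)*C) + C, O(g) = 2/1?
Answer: 10258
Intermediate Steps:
O(g) = 2 (O(g) = 2*1 = 2)
G(C) = C² + 3*C (G(C) = (C² + 2*C) + C = C² + 3*C)
(-12906 + 14548) + ((-635 + G(62)) + (3606 + 1615)) = (-12906 + 14548) + ((-635 + 62*(3 + 62)) + (3606 + 1615)) = 1642 + ((-635 + 62*65) + 5221) = 1642 + ((-635 + 4030) + 5221) = 1642 + (3395 + 5221) = 1642 + 8616 = 10258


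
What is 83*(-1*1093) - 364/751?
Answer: -68130333/751 ≈ -90720.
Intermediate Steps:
83*(-1*1093) - 364/751 = 83*(-1093) - 364*1/751 = -90719 - 364/751 = -68130333/751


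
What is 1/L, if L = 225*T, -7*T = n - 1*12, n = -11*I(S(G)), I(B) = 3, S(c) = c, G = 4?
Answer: 7/10125 ≈ 0.00069136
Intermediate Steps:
n = -33 (n = -11*3 = -33)
T = 45/7 (T = -(-33 - 1*12)/7 = -(-33 - 12)/7 = -⅐*(-45) = 45/7 ≈ 6.4286)
L = 10125/7 (L = 225*(45/7) = 10125/7 ≈ 1446.4)
1/L = 1/(10125/7) = 7/10125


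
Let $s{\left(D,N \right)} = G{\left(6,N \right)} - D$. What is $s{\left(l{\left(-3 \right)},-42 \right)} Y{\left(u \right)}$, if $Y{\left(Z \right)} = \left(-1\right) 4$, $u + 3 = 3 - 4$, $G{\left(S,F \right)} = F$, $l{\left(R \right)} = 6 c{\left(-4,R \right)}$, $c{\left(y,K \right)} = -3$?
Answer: $96$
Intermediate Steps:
$l{\left(R \right)} = -18$ ($l{\left(R \right)} = 6 \left(-3\right) = -18$)
$u = -4$ ($u = -3 + \left(3 - 4\right) = -3 - 1 = -4$)
$s{\left(D,N \right)} = N - D$
$Y{\left(Z \right)} = -4$
$s{\left(l{\left(-3 \right)},-42 \right)} Y{\left(u \right)} = \left(-42 - -18\right) \left(-4\right) = \left(-42 + 18\right) \left(-4\right) = \left(-24\right) \left(-4\right) = 96$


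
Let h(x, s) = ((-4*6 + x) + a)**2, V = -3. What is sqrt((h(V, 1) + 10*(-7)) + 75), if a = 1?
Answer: sqrt(681) ≈ 26.096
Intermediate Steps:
h(x, s) = (-23 + x)**2 (h(x, s) = ((-4*6 + x) + 1)**2 = ((-24 + x) + 1)**2 = (-23 + x)**2)
sqrt((h(V, 1) + 10*(-7)) + 75) = sqrt(((-23 - 3)**2 + 10*(-7)) + 75) = sqrt(((-26)**2 - 70) + 75) = sqrt((676 - 70) + 75) = sqrt(606 + 75) = sqrt(681)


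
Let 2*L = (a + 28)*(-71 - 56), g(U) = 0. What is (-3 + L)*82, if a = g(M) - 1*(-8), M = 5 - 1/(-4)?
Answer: -187698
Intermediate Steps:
M = 21/4 (M = 5 - 1*(-¼) = 5 + ¼ = 21/4 ≈ 5.2500)
a = 8 (a = 0 - 1*(-8) = 0 + 8 = 8)
L = -2286 (L = ((8 + 28)*(-71 - 56))/2 = (36*(-127))/2 = (½)*(-4572) = -2286)
(-3 + L)*82 = (-3 - 2286)*82 = -2289*82 = -187698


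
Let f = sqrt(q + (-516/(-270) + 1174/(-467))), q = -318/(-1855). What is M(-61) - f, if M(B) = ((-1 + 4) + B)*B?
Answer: 3538 - I*sqrt(1037221010)/49035 ≈ 3538.0 - 0.65679*I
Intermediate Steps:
q = 6/35 (q = -318*(-1/1855) = 6/35 ≈ 0.17143)
M(B) = B*(3 + B) (M(B) = (3 + B)*B = B*(3 + B))
f = I*sqrt(1037221010)/49035 (f = sqrt(6/35 + (-516/(-270) + 1174/(-467))) = sqrt(6/35 + (-516*(-1/270) + 1174*(-1/467))) = sqrt(6/35 + (86/45 - 1174/467)) = sqrt(6/35 - 12668/21015) = sqrt(-63458/147105) = I*sqrt(1037221010)/49035 ≈ 0.65679*I)
M(-61) - f = -61*(3 - 61) - I*sqrt(1037221010)/49035 = -61*(-58) - I*sqrt(1037221010)/49035 = 3538 - I*sqrt(1037221010)/49035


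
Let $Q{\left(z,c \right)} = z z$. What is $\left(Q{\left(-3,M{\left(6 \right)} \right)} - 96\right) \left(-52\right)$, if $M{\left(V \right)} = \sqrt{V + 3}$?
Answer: $4524$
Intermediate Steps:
$M{\left(V \right)} = \sqrt{3 + V}$
$Q{\left(z,c \right)} = z^{2}$
$\left(Q{\left(-3,M{\left(6 \right)} \right)} - 96\right) \left(-52\right) = \left(\left(-3\right)^{2} - 96\right) \left(-52\right) = \left(9 - 96\right) \left(-52\right) = \left(-87\right) \left(-52\right) = 4524$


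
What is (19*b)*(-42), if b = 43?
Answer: -34314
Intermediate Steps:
(19*b)*(-42) = (19*43)*(-42) = 817*(-42) = -34314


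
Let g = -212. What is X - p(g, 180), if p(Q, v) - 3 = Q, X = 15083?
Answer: 15292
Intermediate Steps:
p(Q, v) = 3 + Q
X - p(g, 180) = 15083 - (3 - 212) = 15083 - 1*(-209) = 15083 + 209 = 15292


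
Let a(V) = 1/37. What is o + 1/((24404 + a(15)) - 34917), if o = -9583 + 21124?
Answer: 4489218143/388980 ≈ 11541.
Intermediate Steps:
a(V) = 1/37
o = 11541
o + 1/((24404 + a(15)) - 34917) = 11541 + 1/((24404 + 1/37) - 34917) = 11541 + 1/(902949/37 - 34917) = 11541 + 1/(-388980/37) = 11541 - 37/388980 = 4489218143/388980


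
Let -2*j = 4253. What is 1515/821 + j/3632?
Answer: 7513247/5963744 ≈ 1.2598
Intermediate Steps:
j = -4253/2 (j = -½*4253 = -4253/2 ≈ -2126.5)
1515/821 + j/3632 = 1515/821 - 4253/2/3632 = 1515*(1/821) - 4253/2*1/3632 = 1515/821 - 4253/7264 = 7513247/5963744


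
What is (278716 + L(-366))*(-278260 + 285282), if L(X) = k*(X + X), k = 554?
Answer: -890473864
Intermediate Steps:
L(X) = 1108*X (L(X) = 554*(X + X) = 554*(2*X) = 1108*X)
(278716 + L(-366))*(-278260 + 285282) = (278716 + 1108*(-366))*(-278260 + 285282) = (278716 - 405528)*7022 = -126812*7022 = -890473864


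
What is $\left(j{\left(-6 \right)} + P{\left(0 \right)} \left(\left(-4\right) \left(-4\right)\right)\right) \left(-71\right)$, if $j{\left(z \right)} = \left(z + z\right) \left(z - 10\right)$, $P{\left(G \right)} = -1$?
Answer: $-12496$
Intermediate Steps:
$j{\left(z \right)} = 2 z \left(-10 + z\right)$
$\left(j{\left(-6 \right)} + P{\left(0 \right)} \left(\left(-4\right) \left(-4\right)\right)\right) \left(-71\right) = \left(2 \left(-6\right) \left(-10 - 6\right) - \left(-4\right) \left(-4\right)\right) \left(-71\right) = \left(2 \left(-6\right) \left(-16\right) - 16\right) \left(-71\right) = \left(192 - 16\right) \left(-71\right) = 176 \left(-71\right) = -12496$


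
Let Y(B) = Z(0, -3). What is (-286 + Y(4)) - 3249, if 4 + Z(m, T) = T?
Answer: -3542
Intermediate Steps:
Z(m, T) = -4 + T
Y(B) = -7 (Y(B) = -4 - 3 = -7)
(-286 + Y(4)) - 3249 = (-286 - 7) - 3249 = -293 - 3249 = -3542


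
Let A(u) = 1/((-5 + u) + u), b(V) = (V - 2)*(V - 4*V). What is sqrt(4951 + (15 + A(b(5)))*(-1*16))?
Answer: 669*sqrt(95)/95 ≈ 68.638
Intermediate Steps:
b(V) = -3*V*(-2 + V) (b(V) = (-2 + V)*(-3*V) = -3*V*(-2 + V))
A(u) = 1/(-5 + 2*u)
sqrt(4951 + (15 + A(b(5)))*(-1*16)) = sqrt(4951 + (15 + 1/(-5 + 2*(3*5*(2 - 1*5))))*(-1*16)) = sqrt(4951 + (15 + 1/(-5 + 2*(3*5*(2 - 5))))*(-16)) = sqrt(4951 + (15 + 1/(-5 + 2*(3*5*(-3))))*(-16)) = sqrt(4951 + (15 + 1/(-5 + 2*(-45)))*(-16)) = sqrt(4951 + (15 + 1/(-5 - 90))*(-16)) = sqrt(4951 + (15 + 1/(-95))*(-16)) = sqrt(4951 + (15 - 1/95)*(-16)) = sqrt(4951 + (1424/95)*(-16)) = sqrt(4951 - 22784/95) = sqrt(447561/95) = 669*sqrt(95)/95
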